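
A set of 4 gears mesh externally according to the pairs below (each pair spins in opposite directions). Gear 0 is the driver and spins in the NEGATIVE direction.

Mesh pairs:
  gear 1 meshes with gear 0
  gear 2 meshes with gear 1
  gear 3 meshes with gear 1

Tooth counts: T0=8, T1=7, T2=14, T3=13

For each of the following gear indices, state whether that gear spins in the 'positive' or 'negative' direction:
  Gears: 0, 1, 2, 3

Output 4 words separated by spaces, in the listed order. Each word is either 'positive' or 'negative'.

Answer: negative positive negative negative

Derivation:
Gear 0 (driver): negative (depth 0)
  gear 1: meshes with gear 0 -> depth 1 -> positive (opposite of gear 0)
  gear 2: meshes with gear 1 -> depth 2 -> negative (opposite of gear 1)
  gear 3: meshes with gear 1 -> depth 2 -> negative (opposite of gear 1)
Queried indices 0, 1, 2, 3 -> negative, positive, negative, negative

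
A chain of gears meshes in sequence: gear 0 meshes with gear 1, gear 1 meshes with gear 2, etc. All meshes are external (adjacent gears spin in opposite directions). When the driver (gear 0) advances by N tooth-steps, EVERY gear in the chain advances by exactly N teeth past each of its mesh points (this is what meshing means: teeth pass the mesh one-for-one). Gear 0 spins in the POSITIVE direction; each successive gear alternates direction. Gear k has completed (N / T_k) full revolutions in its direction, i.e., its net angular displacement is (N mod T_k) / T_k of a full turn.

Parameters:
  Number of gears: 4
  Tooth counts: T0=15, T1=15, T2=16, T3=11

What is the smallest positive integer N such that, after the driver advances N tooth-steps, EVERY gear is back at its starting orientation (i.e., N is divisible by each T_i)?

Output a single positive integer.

Gear k returns to start when N is a multiple of T_k.
All gears at start simultaneously when N is a common multiple of [15, 15, 16, 11]; the smallest such N is lcm(15, 15, 16, 11).
Start: lcm = T0 = 15
Fold in T1=15: gcd(15, 15) = 15; lcm(15, 15) = 15 * 15 / 15 = 225 / 15 = 15
Fold in T2=16: gcd(15, 16) = 1; lcm(15, 16) = 15 * 16 / 1 = 240 / 1 = 240
Fold in T3=11: gcd(240, 11) = 1; lcm(240, 11) = 240 * 11 / 1 = 2640 / 1 = 2640
Full cycle length = 2640

Answer: 2640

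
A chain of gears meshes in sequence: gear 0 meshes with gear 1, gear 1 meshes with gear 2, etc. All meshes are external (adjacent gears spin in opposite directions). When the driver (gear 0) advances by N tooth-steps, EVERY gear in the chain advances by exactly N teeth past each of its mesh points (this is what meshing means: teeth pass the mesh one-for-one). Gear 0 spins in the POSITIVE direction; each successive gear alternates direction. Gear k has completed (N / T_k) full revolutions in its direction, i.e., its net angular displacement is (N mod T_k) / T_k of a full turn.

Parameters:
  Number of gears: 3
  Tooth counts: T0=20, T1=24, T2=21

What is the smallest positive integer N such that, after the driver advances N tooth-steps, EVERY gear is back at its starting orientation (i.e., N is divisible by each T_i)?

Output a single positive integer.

Answer: 840

Derivation:
Gear k returns to start when N is a multiple of T_k.
All gears at start simultaneously when N is a common multiple of [20, 24, 21]; the smallest such N is lcm(20, 24, 21).
Start: lcm = T0 = 20
Fold in T1=24: gcd(20, 24) = 4; lcm(20, 24) = 20 * 24 / 4 = 480 / 4 = 120
Fold in T2=21: gcd(120, 21) = 3; lcm(120, 21) = 120 * 21 / 3 = 2520 / 3 = 840
Full cycle length = 840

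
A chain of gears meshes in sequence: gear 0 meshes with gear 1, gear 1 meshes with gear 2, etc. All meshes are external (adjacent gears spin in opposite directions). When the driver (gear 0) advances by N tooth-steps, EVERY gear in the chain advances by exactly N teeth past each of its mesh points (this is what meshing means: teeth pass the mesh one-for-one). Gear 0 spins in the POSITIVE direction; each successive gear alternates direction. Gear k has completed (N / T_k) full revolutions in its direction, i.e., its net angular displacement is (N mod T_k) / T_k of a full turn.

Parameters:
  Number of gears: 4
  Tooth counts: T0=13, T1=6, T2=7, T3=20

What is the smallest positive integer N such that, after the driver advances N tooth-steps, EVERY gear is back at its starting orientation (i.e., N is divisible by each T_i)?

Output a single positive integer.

Gear k returns to start when N is a multiple of T_k.
All gears at start simultaneously when N is a common multiple of [13, 6, 7, 20]; the smallest such N is lcm(13, 6, 7, 20).
Start: lcm = T0 = 13
Fold in T1=6: gcd(13, 6) = 1; lcm(13, 6) = 13 * 6 / 1 = 78 / 1 = 78
Fold in T2=7: gcd(78, 7) = 1; lcm(78, 7) = 78 * 7 / 1 = 546 / 1 = 546
Fold in T3=20: gcd(546, 20) = 2; lcm(546, 20) = 546 * 20 / 2 = 10920 / 2 = 5460
Full cycle length = 5460

Answer: 5460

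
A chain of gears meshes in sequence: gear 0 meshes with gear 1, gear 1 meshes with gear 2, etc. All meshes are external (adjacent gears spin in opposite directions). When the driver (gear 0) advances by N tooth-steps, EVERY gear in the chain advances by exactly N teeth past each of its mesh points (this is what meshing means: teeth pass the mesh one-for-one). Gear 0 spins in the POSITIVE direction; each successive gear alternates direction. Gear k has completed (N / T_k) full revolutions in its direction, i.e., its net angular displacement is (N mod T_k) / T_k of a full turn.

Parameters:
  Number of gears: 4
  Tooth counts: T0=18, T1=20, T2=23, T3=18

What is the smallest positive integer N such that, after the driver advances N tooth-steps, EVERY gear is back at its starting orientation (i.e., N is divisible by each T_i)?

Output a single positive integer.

Gear k returns to start when N is a multiple of T_k.
All gears at start simultaneously when N is a common multiple of [18, 20, 23, 18]; the smallest such N is lcm(18, 20, 23, 18).
Start: lcm = T0 = 18
Fold in T1=20: gcd(18, 20) = 2; lcm(18, 20) = 18 * 20 / 2 = 360 / 2 = 180
Fold in T2=23: gcd(180, 23) = 1; lcm(180, 23) = 180 * 23 / 1 = 4140 / 1 = 4140
Fold in T3=18: gcd(4140, 18) = 18; lcm(4140, 18) = 4140 * 18 / 18 = 74520 / 18 = 4140
Full cycle length = 4140

Answer: 4140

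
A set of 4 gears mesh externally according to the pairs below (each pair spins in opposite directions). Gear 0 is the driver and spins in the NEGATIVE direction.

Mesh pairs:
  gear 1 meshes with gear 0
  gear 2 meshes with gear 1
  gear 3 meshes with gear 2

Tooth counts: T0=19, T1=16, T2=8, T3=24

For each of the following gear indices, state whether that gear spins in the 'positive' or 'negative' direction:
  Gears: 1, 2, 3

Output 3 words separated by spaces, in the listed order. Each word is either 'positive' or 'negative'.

Gear 0 (driver): negative (depth 0)
  gear 1: meshes with gear 0 -> depth 1 -> positive (opposite of gear 0)
  gear 2: meshes with gear 1 -> depth 2 -> negative (opposite of gear 1)
  gear 3: meshes with gear 2 -> depth 3 -> positive (opposite of gear 2)
Queried indices 1, 2, 3 -> positive, negative, positive

Answer: positive negative positive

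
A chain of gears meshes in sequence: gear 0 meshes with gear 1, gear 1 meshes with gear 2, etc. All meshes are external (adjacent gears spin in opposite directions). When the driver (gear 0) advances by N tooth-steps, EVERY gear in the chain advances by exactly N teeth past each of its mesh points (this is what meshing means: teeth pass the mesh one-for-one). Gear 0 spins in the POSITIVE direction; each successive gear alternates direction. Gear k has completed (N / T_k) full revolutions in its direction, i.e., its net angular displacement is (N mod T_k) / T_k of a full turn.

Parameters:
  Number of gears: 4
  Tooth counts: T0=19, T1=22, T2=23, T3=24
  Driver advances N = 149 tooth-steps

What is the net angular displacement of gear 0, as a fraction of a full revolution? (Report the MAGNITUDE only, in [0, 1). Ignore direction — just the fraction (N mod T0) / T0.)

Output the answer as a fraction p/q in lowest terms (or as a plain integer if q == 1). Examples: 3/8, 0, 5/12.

Answer: 16/19

Derivation:
Chain of 4 gears, tooth counts: [19, 22, 23, 24]
  gear 0: T0=19, direction=positive, advance = 149 mod 19 = 16 teeth = 16/19 turn
  gear 1: T1=22, direction=negative, advance = 149 mod 22 = 17 teeth = 17/22 turn
  gear 2: T2=23, direction=positive, advance = 149 mod 23 = 11 teeth = 11/23 turn
  gear 3: T3=24, direction=negative, advance = 149 mod 24 = 5 teeth = 5/24 turn
Gear 0: 149 mod 19 = 16
Fraction = 16 / 19 = 16/19 (gcd(16,19)=1) = 16/19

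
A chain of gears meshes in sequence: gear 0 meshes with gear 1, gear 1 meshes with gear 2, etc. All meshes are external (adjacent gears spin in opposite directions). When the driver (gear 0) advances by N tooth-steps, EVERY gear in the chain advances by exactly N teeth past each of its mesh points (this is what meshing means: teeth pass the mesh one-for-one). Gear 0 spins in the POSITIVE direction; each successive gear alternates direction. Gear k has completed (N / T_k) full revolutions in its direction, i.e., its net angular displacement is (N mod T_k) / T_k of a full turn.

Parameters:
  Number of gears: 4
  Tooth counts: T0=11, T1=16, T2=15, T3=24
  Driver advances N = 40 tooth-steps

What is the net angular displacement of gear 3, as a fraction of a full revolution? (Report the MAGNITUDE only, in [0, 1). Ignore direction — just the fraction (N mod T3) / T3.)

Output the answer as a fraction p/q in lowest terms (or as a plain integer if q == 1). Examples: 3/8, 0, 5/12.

Chain of 4 gears, tooth counts: [11, 16, 15, 24]
  gear 0: T0=11, direction=positive, advance = 40 mod 11 = 7 teeth = 7/11 turn
  gear 1: T1=16, direction=negative, advance = 40 mod 16 = 8 teeth = 8/16 turn
  gear 2: T2=15, direction=positive, advance = 40 mod 15 = 10 teeth = 10/15 turn
  gear 3: T3=24, direction=negative, advance = 40 mod 24 = 16 teeth = 16/24 turn
Gear 3: 40 mod 24 = 16
Fraction = 16 / 24 = 2/3 (gcd(16,24)=8) = 2/3

Answer: 2/3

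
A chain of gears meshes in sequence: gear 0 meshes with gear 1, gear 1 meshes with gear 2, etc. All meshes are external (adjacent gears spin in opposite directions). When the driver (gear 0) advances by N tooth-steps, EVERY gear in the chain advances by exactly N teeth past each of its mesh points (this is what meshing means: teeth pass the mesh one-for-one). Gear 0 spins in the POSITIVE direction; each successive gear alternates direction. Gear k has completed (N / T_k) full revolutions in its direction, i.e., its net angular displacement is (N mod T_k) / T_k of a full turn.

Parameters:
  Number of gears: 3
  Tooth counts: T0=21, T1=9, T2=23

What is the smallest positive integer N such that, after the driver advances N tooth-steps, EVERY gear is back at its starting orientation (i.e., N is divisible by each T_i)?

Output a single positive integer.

Answer: 1449

Derivation:
Gear k returns to start when N is a multiple of T_k.
All gears at start simultaneously when N is a common multiple of [21, 9, 23]; the smallest such N is lcm(21, 9, 23).
Start: lcm = T0 = 21
Fold in T1=9: gcd(21, 9) = 3; lcm(21, 9) = 21 * 9 / 3 = 189 / 3 = 63
Fold in T2=23: gcd(63, 23) = 1; lcm(63, 23) = 63 * 23 / 1 = 1449 / 1 = 1449
Full cycle length = 1449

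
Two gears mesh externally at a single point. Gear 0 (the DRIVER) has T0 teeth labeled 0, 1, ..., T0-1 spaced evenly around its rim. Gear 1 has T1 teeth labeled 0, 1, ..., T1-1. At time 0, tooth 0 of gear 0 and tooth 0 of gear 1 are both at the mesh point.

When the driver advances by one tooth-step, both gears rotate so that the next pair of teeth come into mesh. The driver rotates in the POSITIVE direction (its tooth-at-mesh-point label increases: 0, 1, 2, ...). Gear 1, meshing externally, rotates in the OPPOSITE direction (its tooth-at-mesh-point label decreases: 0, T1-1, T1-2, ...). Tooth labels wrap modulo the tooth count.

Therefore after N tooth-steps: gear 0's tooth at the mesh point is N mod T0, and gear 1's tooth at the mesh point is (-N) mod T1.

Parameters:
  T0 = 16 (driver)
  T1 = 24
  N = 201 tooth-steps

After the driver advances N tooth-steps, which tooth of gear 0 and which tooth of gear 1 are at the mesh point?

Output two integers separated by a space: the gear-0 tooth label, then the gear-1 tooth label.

Answer: 9 15

Derivation:
Gear 0 (driver, T0=16): tooth at mesh = N mod T0
  201 = 12 * 16 + 9, so 201 mod 16 = 9
  gear 0 tooth = 9
Gear 1 (driven, T1=24): tooth at mesh = (-N) mod T1
  201 = 8 * 24 + 9, so 201 mod 24 = 9
  (-201) mod 24 = (-9) mod 24 = 24 - 9 = 15
Mesh after 201 steps: gear-0 tooth 9 meets gear-1 tooth 15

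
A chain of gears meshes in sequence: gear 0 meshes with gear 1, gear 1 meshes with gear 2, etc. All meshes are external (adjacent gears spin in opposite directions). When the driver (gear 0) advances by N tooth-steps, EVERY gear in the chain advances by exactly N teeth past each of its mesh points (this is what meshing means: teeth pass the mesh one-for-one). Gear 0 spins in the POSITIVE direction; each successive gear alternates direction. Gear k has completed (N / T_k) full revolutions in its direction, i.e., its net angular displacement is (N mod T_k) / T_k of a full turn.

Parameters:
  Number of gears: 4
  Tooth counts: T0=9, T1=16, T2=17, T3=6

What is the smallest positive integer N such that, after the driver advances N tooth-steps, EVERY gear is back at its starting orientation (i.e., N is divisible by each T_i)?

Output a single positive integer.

Gear k returns to start when N is a multiple of T_k.
All gears at start simultaneously when N is a common multiple of [9, 16, 17, 6]; the smallest such N is lcm(9, 16, 17, 6).
Start: lcm = T0 = 9
Fold in T1=16: gcd(9, 16) = 1; lcm(9, 16) = 9 * 16 / 1 = 144 / 1 = 144
Fold in T2=17: gcd(144, 17) = 1; lcm(144, 17) = 144 * 17 / 1 = 2448 / 1 = 2448
Fold in T3=6: gcd(2448, 6) = 6; lcm(2448, 6) = 2448 * 6 / 6 = 14688 / 6 = 2448
Full cycle length = 2448

Answer: 2448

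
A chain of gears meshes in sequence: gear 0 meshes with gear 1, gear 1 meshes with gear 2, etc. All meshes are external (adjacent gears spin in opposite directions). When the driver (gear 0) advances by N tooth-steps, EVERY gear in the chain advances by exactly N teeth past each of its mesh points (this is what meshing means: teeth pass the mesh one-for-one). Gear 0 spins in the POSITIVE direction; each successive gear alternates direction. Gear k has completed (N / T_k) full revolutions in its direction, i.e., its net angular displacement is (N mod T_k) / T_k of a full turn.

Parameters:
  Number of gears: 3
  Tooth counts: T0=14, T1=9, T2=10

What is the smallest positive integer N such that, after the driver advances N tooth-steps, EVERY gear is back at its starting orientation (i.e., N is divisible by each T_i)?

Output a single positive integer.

Gear k returns to start when N is a multiple of T_k.
All gears at start simultaneously when N is a common multiple of [14, 9, 10]; the smallest such N is lcm(14, 9, 10).
Start: lcm = T0 = 14
Fold in T1=9: gcd(14, 9) = 1; lcm(14, 9) = 14 * 9 / 1 = 126 / 1 = 126
Fold in T2=10: gcd(126, 10) = 2; lcm(126, 10) = 126 * 10 / 2 = 1260 / 2 = 630
Full cycle length = 630

Answer: 630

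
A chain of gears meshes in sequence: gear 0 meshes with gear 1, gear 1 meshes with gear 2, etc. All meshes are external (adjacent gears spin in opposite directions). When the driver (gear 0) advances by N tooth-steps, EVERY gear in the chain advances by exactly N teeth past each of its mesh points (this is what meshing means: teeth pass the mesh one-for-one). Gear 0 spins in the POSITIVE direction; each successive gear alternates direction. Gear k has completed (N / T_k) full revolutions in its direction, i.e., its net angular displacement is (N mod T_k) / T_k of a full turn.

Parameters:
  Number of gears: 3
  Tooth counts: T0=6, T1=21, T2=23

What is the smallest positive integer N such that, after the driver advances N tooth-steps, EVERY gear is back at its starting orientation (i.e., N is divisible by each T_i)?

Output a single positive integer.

Answer: 966

Derivation:
Gear k returns to start when N is a multiple of T_k.
All gears at start simultaneously when N is a common multiple of [6, 21, 23]; the smallest such N is lcm(6, 21, 23).
Start: lcm = T0 = 6
Fold in T1=21: gcd(6, 21) = 3; lcm(6, 21) = 6 * 21 / 3 = 126 / 3 = 42
Fold in T2=23: gcd(42, 23) = 1; lcm(42, 23) = 42 * 23 / 1 = 966 / 1 = 966
Full cycle length = 966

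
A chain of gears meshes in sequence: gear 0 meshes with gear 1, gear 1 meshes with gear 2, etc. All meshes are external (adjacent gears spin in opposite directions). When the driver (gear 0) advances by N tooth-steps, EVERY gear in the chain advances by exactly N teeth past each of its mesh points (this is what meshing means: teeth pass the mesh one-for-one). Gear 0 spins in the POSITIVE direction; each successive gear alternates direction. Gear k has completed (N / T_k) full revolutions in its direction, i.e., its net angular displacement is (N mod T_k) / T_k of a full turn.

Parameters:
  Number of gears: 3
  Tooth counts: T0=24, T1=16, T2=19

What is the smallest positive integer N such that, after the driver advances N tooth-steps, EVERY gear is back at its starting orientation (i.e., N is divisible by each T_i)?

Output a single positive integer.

Answer: 912

Derivation:
Gear k returns to start when N is a multiple of T_k.
All gears at start simultaneously when N is a common multiple of [24, 16, 19]; the smallest such N is lcm(24, 16, 19).
Start: lcm = T0 = 24
Fold in T1=16: gcd(24, 16) = 8; lcm(24, 16) = 24 * 16 / 8 = 384 / 8 = 48
Fold in T2=19: gcd(48, 19) = 1; lcm(48, 19) = 48 * 19 / 1 = 912 / 1 = 912
Full cycle length = 912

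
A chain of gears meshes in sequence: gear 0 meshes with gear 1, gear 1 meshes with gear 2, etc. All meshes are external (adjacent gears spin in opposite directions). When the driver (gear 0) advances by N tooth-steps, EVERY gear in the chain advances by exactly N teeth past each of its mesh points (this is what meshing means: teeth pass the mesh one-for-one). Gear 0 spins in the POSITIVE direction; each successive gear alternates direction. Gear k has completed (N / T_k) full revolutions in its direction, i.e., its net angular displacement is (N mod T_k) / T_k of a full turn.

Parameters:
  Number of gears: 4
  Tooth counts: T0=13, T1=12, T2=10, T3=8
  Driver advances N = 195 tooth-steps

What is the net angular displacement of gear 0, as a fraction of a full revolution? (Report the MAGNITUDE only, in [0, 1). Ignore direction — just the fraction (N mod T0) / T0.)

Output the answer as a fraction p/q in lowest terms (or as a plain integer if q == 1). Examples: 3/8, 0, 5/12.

Answer: 0

Derivation:
Chain of 4 gears, tooth counts: [13, 12, 10, 8]
  gear 0: T0=13, direction=positive, advance = 195 mod 13 = 0 teeth = 0/13 turn
  gear 1: T1=12, direction=negative, advance = 195 mod 12 = 3 teeth = 3/12 turn
  gear 2: T2=10, direction=positive, advance = 195 mod 10 = 5 teeth = 5/10 turn
  gear 3: T3=8, direction=negative, advance = 195 mod 8 = 3 teeth = 3/8 turn
Gear 0: 195 mod 13 = 0
Fraction = 0 / 13 = 0/1 (gcd(0,13)=13) = 0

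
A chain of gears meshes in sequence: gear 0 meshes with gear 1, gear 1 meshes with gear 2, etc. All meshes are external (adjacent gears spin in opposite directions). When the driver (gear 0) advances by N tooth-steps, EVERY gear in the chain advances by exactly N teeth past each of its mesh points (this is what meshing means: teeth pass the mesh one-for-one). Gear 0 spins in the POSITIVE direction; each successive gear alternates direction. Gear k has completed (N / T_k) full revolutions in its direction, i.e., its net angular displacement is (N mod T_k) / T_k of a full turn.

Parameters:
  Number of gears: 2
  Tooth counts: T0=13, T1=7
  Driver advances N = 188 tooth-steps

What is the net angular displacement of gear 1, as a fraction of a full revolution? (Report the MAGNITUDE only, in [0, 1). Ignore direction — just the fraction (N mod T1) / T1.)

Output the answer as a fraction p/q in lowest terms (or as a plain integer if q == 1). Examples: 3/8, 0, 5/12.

Chain of 2 gears, tooth counts: [13, 7]
  gear 0: T0=13, direction=positive, advance = 188 mod 13 = 6 teeth = 6/13 turn
  gear 1: T1=7, direction=negative, advance = 188 mod 7 = 6 teeth = 6/7 turn
Gear 1: 188 mod 7 = 6
Fraction = 6 / 7 = 6/7 (gcd(6,7)=1) = 6/7

Answer: 6/7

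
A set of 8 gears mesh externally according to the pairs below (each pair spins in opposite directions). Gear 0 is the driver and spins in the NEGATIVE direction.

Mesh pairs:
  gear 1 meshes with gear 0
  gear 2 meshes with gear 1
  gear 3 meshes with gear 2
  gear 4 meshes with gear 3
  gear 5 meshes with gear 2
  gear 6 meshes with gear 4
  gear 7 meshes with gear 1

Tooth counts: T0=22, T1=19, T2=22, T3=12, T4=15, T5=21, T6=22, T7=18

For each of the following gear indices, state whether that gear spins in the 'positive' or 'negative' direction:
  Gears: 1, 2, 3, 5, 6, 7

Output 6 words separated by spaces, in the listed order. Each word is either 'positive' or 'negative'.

Answer: positive negative positive positive positive negative

Derivation:
Gear 0 (driver): negative (depth 0)
  gear 1: meshes with gear 0 -> depth 1 -> positive (opposite of gear 0)
  gear 2: meshes with gear 1 -> depth 2 -> negative (opposite of gear 1)
  gear 3: meshes with gear 2 -> depth 3 -> positive (opposite of gear 2)
  gear 4: meshes with gear 3 -> depth 4 -> negative (opposite of gear 3)
  gear 5: meshes with gear 2 -> depth 3 -> positive (opposite of gear 2)
  gear 6: meshes with gear 4 -> depth 5 -> positive (opposite of gear 4)
  gear 7: meshes with gear 1 -> depth 2 -> negative (opposite of gear 1)
Queried indices 1, 2, 3, 5, 6, 7 -> positive, negative, positive, positive, positive, negative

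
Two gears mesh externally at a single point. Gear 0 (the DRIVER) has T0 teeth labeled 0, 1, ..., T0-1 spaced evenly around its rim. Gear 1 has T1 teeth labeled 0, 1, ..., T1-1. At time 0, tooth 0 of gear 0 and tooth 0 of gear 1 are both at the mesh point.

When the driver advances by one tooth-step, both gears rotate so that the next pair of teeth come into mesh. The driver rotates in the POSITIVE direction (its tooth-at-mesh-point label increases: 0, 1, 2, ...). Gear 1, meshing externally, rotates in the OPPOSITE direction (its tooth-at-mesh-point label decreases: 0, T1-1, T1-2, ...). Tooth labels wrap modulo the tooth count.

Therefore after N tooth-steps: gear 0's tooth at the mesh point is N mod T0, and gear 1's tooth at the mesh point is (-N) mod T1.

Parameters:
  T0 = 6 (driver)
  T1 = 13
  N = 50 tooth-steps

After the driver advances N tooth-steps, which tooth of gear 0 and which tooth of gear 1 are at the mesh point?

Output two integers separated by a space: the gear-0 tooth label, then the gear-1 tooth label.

Answer: 2 2

Derivation:
Gear 0 (driver, T0=6): tooth at mesh = N mod T0
  50 = 8 * 6 + 2, so 50 mod 6 = 2
  gear 0 tooth = 2
Gear 1 (driven, T1=13): tooth at mesh = (-N) mod T1
  50 = 3 * 13 + 11, so 50 mod 13 = 11
  (-50) mod 13 = (-11) mod 13 = 13 - 11 = 2
Mesh after 50 steps: gear-0 tooth 2 meets gear-1 tooth 2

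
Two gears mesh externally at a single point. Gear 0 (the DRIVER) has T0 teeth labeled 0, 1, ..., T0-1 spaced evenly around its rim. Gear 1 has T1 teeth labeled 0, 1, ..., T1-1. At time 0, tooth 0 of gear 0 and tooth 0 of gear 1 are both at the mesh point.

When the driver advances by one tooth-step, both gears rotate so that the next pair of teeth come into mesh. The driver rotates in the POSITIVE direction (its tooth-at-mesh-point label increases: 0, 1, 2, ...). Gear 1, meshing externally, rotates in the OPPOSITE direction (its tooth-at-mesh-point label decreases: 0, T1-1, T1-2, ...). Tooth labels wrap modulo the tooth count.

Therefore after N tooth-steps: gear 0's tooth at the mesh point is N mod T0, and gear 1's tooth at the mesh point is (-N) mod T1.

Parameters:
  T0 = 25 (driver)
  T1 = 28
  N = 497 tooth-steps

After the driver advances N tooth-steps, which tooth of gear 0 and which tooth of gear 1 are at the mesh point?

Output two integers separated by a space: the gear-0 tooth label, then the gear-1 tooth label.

Gear 0 (driver, T0=25): tooth at mesh = N mod T0
  497 = 19 * 25 + 22, so 497 mod 25 = 22
  gear 0 tooth = 22
Gear 1 (driven, T1=28): tooth at mesh = (-N) mod T1
  497 = 17 * 28 + 21, so 497 mod 28 = 21
  (-497) mod 28 = (-21) mod 28 = 28 - 21 = 7
Mesh after 497 steps: gear-0 tooth 22 meets gear-1 tooth 7

Answer: 22 7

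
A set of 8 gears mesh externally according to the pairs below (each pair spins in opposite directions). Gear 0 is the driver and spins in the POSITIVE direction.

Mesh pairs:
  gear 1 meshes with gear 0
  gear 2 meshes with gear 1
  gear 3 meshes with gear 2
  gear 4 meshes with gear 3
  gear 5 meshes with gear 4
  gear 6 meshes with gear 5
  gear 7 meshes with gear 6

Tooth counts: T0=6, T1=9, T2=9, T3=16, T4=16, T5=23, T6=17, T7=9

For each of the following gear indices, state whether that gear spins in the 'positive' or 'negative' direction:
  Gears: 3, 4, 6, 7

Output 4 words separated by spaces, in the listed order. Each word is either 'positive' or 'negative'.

Gear 0 (driver): positive (depth 0)
  gear 1: meshes with gear 0 -> depth 1 -> negative (opposite of gear 0)
  gear 2: meshes with gear 1 -> depth 2 -> positive (opposite of gear 1)
  gear 3: meshes with gear 2 -> depth 3 -> negative (opposite of gear 2)
  gear 4: meshes with gear 3 -> depth 4 -> positive (opposite of gear 3)
  gear 5: meshes with gear 4 -> depth 5 -> negative (opposite of gear 4)
  gear 6: meshes with gear 5 -> depth 6 -> positive (opposite of gear 5)
  gear 7: meshes with gear 6 -> depth 7 -> negative (opposite of gear 6)
Queried indices 3, 4, 6, 7 -> negative, positive, positive, negative

Answer: negative positive positive negative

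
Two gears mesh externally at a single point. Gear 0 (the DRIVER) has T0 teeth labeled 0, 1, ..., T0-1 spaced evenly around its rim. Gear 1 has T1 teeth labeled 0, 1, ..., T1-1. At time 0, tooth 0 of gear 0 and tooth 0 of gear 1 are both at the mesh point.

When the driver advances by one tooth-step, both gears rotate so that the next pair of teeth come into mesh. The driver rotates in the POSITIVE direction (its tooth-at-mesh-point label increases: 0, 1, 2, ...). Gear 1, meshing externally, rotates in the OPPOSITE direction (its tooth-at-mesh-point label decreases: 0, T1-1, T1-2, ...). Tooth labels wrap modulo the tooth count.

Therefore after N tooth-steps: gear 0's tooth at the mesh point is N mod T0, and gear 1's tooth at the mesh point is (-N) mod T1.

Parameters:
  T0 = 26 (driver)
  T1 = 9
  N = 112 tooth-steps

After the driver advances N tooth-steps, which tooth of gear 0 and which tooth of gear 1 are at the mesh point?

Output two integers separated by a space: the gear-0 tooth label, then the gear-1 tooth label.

Answer: 8 5

Derivation:
Gear 0 (driver, T0=26): tooth at mesh = N mod T0
  112 = 4 * 26 + 8, so 112 mod 26 = 8
  gear 0 tooth = 8
Gear 1 (driven, T1=9): tooth at mesh = (-N) mod T1
  112 = 12 * 9 + 4, so 112 mod 9 = 4
  (-112) mod 9 = (-4) mod 9 = 9 - 4 = 5
Mesh after 112 steps: gear-0 tooth 8 meets gear-1 tooth 5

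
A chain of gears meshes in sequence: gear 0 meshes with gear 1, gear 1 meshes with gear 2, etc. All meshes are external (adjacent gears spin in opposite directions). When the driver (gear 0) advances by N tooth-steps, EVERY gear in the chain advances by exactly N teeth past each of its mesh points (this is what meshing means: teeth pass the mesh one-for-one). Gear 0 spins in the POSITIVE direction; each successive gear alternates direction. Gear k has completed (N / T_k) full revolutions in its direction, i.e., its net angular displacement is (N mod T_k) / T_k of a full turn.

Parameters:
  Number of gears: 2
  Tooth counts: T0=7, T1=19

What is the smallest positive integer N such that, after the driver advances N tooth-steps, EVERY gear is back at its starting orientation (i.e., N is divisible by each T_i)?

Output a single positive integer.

Answer: 133

Derivation:
Gear k returns to start when N is a multiple of T_k.
All gears at start simultaneously when N is a common multiple of [7, 19]; the smallest such N is lcm(7, 19).
Start: lcm = T0 = 7
Fold in T1=19: gcd(7, 19) = 1; lcm(7, 19) = 7 * 19 / 1 = 133 / 1 = 133
Full cycle length = 133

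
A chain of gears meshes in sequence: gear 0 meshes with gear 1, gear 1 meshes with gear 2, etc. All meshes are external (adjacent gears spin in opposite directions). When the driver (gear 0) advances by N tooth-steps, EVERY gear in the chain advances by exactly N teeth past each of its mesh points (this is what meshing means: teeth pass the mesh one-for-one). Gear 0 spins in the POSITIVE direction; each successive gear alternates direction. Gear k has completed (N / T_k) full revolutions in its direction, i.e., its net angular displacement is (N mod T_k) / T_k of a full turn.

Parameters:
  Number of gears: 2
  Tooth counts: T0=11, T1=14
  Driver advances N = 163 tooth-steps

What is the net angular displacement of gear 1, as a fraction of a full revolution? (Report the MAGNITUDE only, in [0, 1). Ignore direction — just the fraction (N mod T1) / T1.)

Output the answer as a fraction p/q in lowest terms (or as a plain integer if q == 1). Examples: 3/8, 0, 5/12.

Answer: 9/14

Derivation:
Chain of 2 gears, tooth counts: [11, 14]
  gear 0: T0=11, direction=positive, advance = 163 mod 11 = 9 teeth = 9/11 turn
  gear 1: T1=14, direction=negative, advance = 163 mod 14 = 9 teeth = 9/14 turn
Gear 1: 163 mod 14 = 9
Fraction = 9 / 14 = 9/14 (gcd(9,14)=1) = 9/14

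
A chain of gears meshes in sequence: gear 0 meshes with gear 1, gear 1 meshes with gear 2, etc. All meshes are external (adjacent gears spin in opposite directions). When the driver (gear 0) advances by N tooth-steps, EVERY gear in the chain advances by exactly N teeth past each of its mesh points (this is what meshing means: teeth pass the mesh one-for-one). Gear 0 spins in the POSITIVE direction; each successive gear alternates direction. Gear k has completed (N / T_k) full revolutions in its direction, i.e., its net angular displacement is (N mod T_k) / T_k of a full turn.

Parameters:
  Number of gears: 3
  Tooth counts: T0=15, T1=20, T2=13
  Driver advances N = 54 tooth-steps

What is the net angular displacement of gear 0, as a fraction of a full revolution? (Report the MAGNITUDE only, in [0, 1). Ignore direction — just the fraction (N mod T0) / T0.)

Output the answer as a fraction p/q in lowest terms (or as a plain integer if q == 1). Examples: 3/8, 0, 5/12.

Answer: 3/5

Derivation:
Chain of 3 gears, tooth counts: [15, 20, 13]
  gear 0: T0=15, direction=positive, advance = 54 mod 15 = 9 teeth = 9/15 turn
  gear 1: T1=20, direction=negative, advance = 54 mod 20 = 14 teeth = 14/20 turn
  gear 2: T2=13, direction=positive, advance = 54 mod 13 = 2 teeth = 2/13 turn
Gear 0: 54 mod 15 = 9
Fraction = 9 / 15 = 3/5 (gcd(9,15)=3) = 3/5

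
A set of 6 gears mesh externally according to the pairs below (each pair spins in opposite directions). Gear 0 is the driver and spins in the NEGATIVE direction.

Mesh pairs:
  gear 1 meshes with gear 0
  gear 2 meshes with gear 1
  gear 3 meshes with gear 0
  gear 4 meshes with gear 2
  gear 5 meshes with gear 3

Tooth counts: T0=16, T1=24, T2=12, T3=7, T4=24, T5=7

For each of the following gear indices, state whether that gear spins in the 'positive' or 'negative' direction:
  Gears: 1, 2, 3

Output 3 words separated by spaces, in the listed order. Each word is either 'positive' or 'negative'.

Gear 0 (driver): negative (depth 0)
  gear 1: meshes with gear 0 -> depth 1 -> positive (opposite of gear 0)
  gear 2: meshes with gear 1 -> depth 2 -> negative (opposite of gear 1)
  gear 3: meshes with gear 0 -> depth 1 -> positive (opposite of gear 0)
  gear 4: meshes with gear 2 -> depth 3 -> positive (opposite of gear 2)
  gear 5: meshes with gear 3 -> depth 2 -> negative (opposite of gear 3)
Queried indices 1, 2, 3 -> positive, negative, positive

Answer: positive negative positive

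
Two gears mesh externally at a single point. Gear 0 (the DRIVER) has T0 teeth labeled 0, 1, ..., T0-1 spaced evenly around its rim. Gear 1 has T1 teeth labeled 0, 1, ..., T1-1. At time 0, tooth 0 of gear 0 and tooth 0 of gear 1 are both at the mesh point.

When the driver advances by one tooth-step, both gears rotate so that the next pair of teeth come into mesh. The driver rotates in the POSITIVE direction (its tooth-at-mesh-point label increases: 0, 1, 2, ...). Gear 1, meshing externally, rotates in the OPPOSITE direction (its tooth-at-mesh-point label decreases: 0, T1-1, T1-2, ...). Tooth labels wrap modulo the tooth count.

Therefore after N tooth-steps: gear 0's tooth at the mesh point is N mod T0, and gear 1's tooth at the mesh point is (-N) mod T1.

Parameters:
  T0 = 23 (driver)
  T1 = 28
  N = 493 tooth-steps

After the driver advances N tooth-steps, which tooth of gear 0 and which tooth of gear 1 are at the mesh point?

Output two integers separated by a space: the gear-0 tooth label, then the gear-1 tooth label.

Answer: 10 11

Derivation:
Gear 0 (driver, T0=23): tooth at mesh = N mod T0
  493 = 21 * 23 + 10, so 493 mod 23 = 10
  gear 0 tooth = 10
Gear 1 (driven, T1=28): tooth at mesh = (-N) mod T1
  493 = 17 * 28 + 17, so 493 mod 28 = 17
  (-493) mod 28 = (-17) mod 28 = 28 - 17 = 11
Mesh after 493 steps: gear-0 tooth 10 meets gear-1 tooth 11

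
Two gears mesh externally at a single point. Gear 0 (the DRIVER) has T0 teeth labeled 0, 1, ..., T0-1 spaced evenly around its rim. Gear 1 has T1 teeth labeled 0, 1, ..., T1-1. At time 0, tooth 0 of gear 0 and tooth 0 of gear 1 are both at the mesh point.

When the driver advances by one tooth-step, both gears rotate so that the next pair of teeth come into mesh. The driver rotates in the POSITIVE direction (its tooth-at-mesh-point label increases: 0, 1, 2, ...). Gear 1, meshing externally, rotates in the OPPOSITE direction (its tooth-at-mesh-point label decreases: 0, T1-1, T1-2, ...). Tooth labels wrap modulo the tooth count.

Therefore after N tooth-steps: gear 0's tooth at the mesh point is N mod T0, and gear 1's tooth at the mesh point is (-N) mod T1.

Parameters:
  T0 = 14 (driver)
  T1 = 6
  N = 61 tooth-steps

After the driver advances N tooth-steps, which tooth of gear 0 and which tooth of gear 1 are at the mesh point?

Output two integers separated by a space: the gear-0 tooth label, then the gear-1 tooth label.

Gear 0 (driver, T0=14): tooth at mesh = N mod T0
  61 = 4 * 14 + 5, so 61 mod 14 = 5
  gear 0 tooth = 5
Gear 1 (driven, T1=6): tooth at mesh = (-N) mod T1
  61 = 10 * 6 + 1, so 61 mod 6 = 1
  (-61) mod 6 = (-1) mod 6 = 6 - 1 = 5
Mesh after 61 steps: gear-0 tooth 5 meets gear-1 tooth 5

Answer: 5 5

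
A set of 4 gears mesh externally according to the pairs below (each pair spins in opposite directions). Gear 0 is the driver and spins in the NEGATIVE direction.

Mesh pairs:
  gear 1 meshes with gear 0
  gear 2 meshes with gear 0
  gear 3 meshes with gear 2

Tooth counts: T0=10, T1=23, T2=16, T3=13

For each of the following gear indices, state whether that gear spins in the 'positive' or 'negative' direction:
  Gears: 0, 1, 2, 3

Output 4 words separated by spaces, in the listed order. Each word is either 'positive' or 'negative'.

Answer: negative positive positive negative

Derivation:
Gear 0 (driver): negative (depth 0)
  gear 1: meshes with gear 0 -> depth 1 -> positive (opposite of gear 0)
  gear 2: meshes with gear 0 -> depth 1 -> positive (opposite of gear 0)
  gear 3: meshes with gear 2 -> depth 2 -> negative (opposite of gear 2)
Queried indices 0, 1, 2, 3 -> negative, positive, positive, negative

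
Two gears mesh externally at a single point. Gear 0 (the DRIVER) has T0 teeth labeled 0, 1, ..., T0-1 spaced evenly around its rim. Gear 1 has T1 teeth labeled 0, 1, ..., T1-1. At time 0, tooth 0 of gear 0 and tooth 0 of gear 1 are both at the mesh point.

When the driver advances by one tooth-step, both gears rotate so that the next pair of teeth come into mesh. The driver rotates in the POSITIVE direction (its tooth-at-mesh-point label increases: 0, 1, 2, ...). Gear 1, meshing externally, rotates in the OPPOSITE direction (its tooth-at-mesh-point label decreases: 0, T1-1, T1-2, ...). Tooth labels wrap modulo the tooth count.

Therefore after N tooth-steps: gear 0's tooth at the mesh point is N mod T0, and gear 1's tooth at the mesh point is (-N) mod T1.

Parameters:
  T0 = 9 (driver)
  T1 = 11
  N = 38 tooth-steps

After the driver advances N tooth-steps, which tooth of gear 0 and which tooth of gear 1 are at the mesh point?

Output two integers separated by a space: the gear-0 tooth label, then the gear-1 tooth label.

Gear 0 (driver, T0=9): tooth at mesh = N mod T0
  38 = 4 * 9 + 2, so 38 mod 9 = 2
  gear 0 tooth = 2
Gear 1 (driven, T1=11): tooth at mesh = (-N) mod T1
  38 = 3 * 11 + 5, so 38 mod 11 = 5
  (-38) mod 11 = (-5) mod 11 = 11 - 5 = 6
Mesh after 38 steps: gear-0 tooth 2 meets gear-1 tooth 6

Answer: 2 6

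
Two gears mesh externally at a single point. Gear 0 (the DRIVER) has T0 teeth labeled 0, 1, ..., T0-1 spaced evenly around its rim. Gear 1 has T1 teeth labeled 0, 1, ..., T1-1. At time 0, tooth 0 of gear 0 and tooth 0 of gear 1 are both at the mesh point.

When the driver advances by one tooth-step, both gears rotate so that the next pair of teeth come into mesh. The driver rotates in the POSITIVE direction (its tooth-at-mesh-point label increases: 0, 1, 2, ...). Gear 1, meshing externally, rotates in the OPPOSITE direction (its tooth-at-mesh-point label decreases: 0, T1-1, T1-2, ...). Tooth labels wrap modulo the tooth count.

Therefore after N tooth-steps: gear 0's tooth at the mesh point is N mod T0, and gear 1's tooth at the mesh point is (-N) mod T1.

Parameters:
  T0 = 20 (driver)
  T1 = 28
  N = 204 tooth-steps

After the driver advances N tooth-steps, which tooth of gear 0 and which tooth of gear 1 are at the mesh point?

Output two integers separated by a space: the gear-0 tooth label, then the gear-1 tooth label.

Answer: 4 20

Derivation:
Gear 0 (driver, T0=20): tooth at mesh = N mod T0
  204 = 10 * 20 + 4, so 204 mod 20 = 4
  gear 0 tooth = 4
Gear 1 (driven, T1=28): tooth at mesh = (-N) mod T1
  204 = 7 * 28 + 8, so 204 mod 28 = 8
  (-204) mod 28 = (-8) mod 28 = 28 - 8 = 20
Mesh after 204 steps: gear-0 tooth 4 meets gear-1 tooth 20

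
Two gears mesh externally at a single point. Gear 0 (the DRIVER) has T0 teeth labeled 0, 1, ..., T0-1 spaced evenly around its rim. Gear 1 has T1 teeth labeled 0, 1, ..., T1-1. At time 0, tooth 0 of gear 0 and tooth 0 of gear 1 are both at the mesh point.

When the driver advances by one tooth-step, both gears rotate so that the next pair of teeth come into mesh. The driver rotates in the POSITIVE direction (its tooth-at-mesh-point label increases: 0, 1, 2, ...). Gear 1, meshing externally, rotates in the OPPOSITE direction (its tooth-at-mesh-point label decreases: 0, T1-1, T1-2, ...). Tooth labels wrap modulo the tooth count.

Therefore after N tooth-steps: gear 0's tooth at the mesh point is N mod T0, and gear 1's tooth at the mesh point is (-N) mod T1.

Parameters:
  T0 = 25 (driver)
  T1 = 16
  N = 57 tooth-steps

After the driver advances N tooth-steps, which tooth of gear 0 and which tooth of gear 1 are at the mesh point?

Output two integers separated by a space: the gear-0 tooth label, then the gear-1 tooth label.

Gear 0 (driver, T0=25): tooth at mesh = N mod T0
  57 = 2 * 25 + 7, so 57 mod 25 = 7
  gear 0 tooth = 7
Gear 1 (driven, T1=16): tooth at mesh = (-N) mod T1
  57 = 3 * 16 + 9, so 57 mod 16 = 9
  (-57) mod 16 = (-9) mod 16 = 16 - 9 = 7
Mesh after 57 steps: gear-0 tooth 7 meets gear-1 tooth 7

Answer: 7 7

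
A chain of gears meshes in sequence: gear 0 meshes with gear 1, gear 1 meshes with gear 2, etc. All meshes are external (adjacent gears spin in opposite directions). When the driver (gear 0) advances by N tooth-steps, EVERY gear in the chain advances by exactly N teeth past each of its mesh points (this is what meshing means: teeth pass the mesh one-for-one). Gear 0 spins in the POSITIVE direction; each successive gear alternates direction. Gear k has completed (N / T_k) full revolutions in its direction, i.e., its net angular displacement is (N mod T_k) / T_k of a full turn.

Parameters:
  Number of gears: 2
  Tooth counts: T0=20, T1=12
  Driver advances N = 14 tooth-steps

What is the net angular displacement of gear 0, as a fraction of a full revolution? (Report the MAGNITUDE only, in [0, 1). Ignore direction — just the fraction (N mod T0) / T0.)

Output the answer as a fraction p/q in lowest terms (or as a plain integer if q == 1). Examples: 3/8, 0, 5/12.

Chain of 2 gears, tooth counts: [20, 12]
  gear 0: T0=20, direction=positive, advance = 14 mod 20 = 14 teeth = 14/20 turn
  gear 1: T1=12, direction=negative, advance = 14 mod 12 = 2 teeth = 2/12 turn
Gear 0: 14 mod 20 = 14
Fraction = 14 / 20 = 7/10 (gcd(14,20)=2) = 7/10

Answer: 7/10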